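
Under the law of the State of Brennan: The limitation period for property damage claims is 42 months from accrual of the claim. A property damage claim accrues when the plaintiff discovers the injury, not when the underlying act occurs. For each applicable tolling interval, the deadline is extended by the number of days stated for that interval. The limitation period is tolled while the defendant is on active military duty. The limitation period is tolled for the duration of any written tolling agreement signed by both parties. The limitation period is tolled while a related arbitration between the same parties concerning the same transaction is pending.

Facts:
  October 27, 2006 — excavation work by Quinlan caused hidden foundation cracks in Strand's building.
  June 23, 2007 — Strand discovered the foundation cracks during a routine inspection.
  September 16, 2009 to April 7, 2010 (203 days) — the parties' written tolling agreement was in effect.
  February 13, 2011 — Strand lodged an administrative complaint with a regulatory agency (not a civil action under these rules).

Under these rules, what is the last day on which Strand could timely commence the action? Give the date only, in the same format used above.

July 14, 2011

The claim did not accrue until Strand discovered the injury on June 23, 2007; the October 27, 2006 act date does not start the clock under the stated rule.
Adding the 42 months base period to June 23, 2007 gives a deadline of December 23, 2010, before any tolling.
Because the written tolling agreement ran from September 16, 2009 to April 7, 2010, the deadline is extended by 203 days to July 14, 2011.
The other events in the timeline have no effect on the limitation period under the stated rules.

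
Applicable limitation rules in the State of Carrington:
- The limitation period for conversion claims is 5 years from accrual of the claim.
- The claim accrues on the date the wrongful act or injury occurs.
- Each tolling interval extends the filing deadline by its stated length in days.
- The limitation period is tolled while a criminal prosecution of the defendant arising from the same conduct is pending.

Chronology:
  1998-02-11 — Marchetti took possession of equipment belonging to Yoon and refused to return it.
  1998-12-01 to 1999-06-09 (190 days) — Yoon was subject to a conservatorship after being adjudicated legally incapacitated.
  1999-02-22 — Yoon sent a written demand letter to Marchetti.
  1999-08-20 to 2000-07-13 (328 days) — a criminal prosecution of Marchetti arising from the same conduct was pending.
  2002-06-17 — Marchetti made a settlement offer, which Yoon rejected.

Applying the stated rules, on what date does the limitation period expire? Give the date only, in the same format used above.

The claim accrued on 1998-02-11, the date of the act.
The untolled deadline — 5 years after 1998-02-11 — is 2003-02-11.
The pending criminal prosecution from 1999-08-20 to 2000-07-13 tolled the period for 328 days, extending the deadline to 2004-01-05.
The plaintiff's legal incapacity from 1998-12-01 to 1999-06-09 does not toll the period, because no stated rule makes the plaintiff's incapacity a tolling event.
Nothing else in the chronology tolls or restarts the period.

2004-01-05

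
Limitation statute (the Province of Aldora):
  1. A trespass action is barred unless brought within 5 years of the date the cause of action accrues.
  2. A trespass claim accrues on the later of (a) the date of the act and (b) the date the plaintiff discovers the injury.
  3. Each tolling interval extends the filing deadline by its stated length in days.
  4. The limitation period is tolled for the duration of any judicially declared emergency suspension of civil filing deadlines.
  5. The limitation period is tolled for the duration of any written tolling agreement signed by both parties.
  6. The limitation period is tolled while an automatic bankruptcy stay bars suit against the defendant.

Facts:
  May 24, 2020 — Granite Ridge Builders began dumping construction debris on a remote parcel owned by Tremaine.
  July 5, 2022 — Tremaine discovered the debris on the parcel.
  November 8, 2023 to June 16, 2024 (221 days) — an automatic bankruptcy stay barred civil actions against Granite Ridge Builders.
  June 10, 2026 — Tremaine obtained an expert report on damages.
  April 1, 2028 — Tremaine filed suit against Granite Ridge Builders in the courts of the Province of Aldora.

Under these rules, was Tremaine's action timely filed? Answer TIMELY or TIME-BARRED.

TIME-BARRED

Taking the later of the act (May 24, 2020) and discovery (July 5, 2022), the claim accrued on July 5, 2022.
The untolled deadline — 5 years after July 5, 2022 — is July 5, 2027.
Because the automatic bankruptcy stay ran from November 8, 2023 to June 16, 2024, the deadline is extended by 221 days to February 11, 2028.
Nothing else in the chronology tolls or restarts the period.
The April 1, 2028 filing falls after the February 11, 2028 deadline; the claim is time-barred.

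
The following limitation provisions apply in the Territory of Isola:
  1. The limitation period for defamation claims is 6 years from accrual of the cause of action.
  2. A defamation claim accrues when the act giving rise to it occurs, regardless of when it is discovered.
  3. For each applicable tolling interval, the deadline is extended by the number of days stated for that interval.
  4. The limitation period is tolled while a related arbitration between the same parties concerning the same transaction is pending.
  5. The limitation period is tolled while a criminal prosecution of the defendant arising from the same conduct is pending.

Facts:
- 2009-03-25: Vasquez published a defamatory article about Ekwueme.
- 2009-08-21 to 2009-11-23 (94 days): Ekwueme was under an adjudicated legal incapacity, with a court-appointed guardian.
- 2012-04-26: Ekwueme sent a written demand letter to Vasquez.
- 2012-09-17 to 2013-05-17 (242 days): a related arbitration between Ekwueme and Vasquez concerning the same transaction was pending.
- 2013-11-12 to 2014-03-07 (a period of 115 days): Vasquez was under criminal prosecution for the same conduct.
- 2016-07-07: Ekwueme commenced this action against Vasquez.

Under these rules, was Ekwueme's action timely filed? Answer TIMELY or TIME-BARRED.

The claim accrued on 2009-03-25, when the wrongful act occurred.
Adding the 6 years base period to 2009-03-25 gives a deadline of 2015-03-25, before any tolling.
The pending related arbitration from 2012-09-17 to 2013-05-17 tolled the period for 242 days, extending the deadline to 2015-11-22.
Because the pending criminal prosecution ran from 2013-11-12 to 2014-03-07, the deadline is extended by 115 days to 2016-03-16.
The plaintiff's legal incapacity from 2009-08-21 to 2009-11-23 does not toll the period, because no stated rule makes the plaintiff's incapacity a tolling event.
Nothing else in the chronology tolls or restarts the period.
Filing on 2016-07-07 missed the 2016-03-16 deadline — the action is time-barred.

TIME-BARRED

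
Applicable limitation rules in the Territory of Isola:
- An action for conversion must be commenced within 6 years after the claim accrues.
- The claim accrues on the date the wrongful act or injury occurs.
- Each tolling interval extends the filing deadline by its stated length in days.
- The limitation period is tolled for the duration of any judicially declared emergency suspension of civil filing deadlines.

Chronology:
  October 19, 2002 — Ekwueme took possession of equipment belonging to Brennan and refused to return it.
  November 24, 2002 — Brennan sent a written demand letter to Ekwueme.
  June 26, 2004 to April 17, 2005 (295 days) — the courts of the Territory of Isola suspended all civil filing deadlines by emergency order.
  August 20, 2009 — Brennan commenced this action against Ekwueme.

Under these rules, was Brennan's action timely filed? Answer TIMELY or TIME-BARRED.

The claim accrued on October 19, 2002, the date of the act.
Adding the 6 years base period to October 19, 2002 gives a deadline of October 19, 2008, before any tolling.
The emergency suspension of filing deadlines from June 26, 2004 to April 17, 2005 tolled the period for 295 days, extending the deadline to August 10, 2009.
None of the other events listed affects the running of the period under the stated rules.
The August 20, 2009 filing falls after the August 10, 2009 deadline; the claim is time-barred.

TIME-BARRED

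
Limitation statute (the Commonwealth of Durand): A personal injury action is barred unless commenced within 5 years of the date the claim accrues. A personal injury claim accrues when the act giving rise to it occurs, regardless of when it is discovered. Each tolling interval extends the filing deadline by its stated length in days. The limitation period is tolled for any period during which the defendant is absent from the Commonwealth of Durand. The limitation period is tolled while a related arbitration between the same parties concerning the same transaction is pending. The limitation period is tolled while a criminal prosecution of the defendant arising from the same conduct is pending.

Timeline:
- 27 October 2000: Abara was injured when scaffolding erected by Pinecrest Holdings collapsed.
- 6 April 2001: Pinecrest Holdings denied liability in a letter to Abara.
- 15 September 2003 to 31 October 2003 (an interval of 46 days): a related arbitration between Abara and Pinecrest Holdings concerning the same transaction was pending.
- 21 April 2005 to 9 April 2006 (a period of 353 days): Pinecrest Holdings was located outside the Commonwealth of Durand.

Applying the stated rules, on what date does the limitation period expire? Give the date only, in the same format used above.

The limitation period began to run on 27 October 2000.
Adding the 5 years base period to 27 October 2000 gives a deadline of 27 October 2005, before any tolling.
The period was tolled for 46 days by the pending related arbitration (15 September 2003 to 31 October 2003), pushing the deadline to 12 December 2005.
The period was tolled for 353 days by the defendant's absence from the jurisdiction (21 April 2005 to 9 April 2006), pushing the deadline to 30 November 2006.
The other events in the timeline have no effect on the limitation period under the stated rules.

30 November 2006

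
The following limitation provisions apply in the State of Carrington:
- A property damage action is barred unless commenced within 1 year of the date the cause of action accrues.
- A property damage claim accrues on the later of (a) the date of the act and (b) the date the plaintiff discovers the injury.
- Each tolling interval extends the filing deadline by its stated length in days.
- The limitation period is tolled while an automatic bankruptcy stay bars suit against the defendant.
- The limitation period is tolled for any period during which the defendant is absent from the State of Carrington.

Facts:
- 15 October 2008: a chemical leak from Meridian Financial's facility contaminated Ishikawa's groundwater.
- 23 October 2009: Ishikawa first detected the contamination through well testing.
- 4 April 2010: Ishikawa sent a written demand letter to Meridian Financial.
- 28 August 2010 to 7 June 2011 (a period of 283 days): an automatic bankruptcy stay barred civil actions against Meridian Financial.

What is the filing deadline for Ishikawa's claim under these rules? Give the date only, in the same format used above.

Taking the later of the act (15 October 2008) and discovery (23 October 2009), the claim accrued on 23 October 2009.
1 year from 23 October 2009 is 23 October 2010.
The automatic bankruptcy stay from 28 August 2010 to 7 June 2011 tolled the period for 283 days, extending the deadline to 2 August 2011.
The other events in the timeline have no effect on the limitation period under the stated rules.

2 August 2011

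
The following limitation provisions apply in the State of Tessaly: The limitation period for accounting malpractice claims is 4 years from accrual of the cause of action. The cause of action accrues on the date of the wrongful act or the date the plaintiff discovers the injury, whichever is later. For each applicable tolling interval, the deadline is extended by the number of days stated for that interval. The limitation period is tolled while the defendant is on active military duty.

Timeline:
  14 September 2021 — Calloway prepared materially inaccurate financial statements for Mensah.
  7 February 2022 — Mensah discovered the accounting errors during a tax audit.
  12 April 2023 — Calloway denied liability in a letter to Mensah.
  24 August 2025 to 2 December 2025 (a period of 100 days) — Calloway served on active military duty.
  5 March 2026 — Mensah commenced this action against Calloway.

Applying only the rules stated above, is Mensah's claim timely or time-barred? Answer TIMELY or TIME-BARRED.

Because discovery on 7 February 2022 post-dates the 14 September 2021 act, accrual under the later-of rule falls on 7 February 2022.
4 years from 7 February 2022 is 7 February 2026.
Because the defendant's active military service ran from 24 August 2025 to 2 December 2025, the deadline is extended by 100 days to 18 May 2026.
Nothing else in the chronology tolls or restarts the period.
The 5 March 2026 filing precedes the 18 May 2026 deadline; the claim is timely.

TIMELY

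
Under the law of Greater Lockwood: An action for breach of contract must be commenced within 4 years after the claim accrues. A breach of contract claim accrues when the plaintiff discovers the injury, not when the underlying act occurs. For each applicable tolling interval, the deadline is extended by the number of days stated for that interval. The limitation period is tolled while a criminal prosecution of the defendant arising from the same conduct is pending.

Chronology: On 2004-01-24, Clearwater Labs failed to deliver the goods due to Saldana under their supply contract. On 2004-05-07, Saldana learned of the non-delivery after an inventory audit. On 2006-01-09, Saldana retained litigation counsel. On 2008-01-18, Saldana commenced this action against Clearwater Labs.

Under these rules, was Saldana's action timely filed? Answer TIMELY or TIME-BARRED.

The claim did not accrue until Saldana discovered the injury on 2004-05-07; the 2004-01-24 act date does not start the clock under the stated rule.
The untolled deadline — 4 years after 2004-05-07 — is 2008-05-07.
Nothing else in the chronology tolls or restarts the period.
Filing on 2008-01-18 beat the 2008-05-07 deadline — the action is timely.

TIMELY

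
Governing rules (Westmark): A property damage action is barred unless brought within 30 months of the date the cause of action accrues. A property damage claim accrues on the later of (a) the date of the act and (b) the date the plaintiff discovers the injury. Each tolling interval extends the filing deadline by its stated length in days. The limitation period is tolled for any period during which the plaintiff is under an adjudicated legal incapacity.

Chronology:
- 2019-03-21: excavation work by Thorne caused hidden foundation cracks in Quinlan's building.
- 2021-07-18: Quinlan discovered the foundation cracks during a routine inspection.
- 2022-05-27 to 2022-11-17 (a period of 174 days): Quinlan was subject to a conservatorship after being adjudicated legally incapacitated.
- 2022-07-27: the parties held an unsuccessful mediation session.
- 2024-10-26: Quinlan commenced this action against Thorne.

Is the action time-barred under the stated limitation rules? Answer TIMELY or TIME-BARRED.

Because discovery on 2021-07-18 post-dates the 2019-03-21 act, accrual under the later-of rule falls on 2021-07-18.
30 months from 2021-07-18 is 2024-01-18.
Because the plaintiff's legal incapacity ran from 2022-05-27 to 2022-11-17, the deadline is extended by 174 days to 2024-07-10.
The other events in the timeline have no effect on the limitation period under the stated rules.
The 2024-10-26 filing falls after the 2024-07-10 deadline; the claim is time-barred.

TIME-BARRED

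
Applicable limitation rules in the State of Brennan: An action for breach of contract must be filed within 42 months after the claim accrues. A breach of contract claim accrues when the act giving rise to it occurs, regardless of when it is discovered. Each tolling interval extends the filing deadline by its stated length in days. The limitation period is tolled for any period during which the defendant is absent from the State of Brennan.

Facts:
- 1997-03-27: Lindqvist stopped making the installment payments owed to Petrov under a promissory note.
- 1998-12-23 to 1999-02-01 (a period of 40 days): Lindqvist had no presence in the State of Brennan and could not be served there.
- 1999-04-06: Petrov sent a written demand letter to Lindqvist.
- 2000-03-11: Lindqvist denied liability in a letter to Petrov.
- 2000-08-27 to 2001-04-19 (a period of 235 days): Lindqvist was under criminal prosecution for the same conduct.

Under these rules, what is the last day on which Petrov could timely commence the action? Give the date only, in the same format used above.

2000-11-06

The claim accrued on 1997-03-27, the date of the act.
42 months from 1997-03-27 is 2000-09-27.
Because the defendant's absence from the jurisdiction ran from 1998-12-23 to 1999-02-01, the deadline is extended by 40 days to 2000-11-06.
The pending criminal prosecution from 2000-08-27 to 2001-04-19 does not toll the period, because no stated rule makes a criminal prosecution a tolling event.
None of the other events listed affects the running of the period under the stated rules.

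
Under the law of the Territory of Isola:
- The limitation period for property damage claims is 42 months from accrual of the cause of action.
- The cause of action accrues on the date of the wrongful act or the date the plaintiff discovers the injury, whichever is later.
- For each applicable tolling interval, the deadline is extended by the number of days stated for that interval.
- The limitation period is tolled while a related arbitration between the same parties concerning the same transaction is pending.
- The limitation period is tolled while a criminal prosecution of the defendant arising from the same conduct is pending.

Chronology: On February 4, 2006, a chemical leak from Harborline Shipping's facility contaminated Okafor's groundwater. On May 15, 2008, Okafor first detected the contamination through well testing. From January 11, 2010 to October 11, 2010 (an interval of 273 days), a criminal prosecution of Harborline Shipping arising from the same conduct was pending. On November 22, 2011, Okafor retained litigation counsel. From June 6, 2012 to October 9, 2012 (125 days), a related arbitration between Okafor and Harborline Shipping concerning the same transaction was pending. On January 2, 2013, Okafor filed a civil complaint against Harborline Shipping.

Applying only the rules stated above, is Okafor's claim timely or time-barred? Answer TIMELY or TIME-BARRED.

TIME-BARRED

The claim accrued on May 15, 2008 — the later of the February 4, 2006 act and the May 15, 2008 discovery.
Adding the 42 months base period to May 15, 2008 gives a deadline of November 15, 2011, before any tolling.
The pending criminal prosecution from January 11, 2010 to October 11, 2010 tolled the period for 273 days, extending the deadline to August 14, 2012.
The period was tolled for 125 days by the pending related arbitration (June 6, 2012 to October 9, 2012), pushing the deadline to December 17, 2012.
Nothing else in the chronology tolls or restarts the period.
Filing on January 2, 2013 missed the December 17, 2012 deadline — the action is time-barred.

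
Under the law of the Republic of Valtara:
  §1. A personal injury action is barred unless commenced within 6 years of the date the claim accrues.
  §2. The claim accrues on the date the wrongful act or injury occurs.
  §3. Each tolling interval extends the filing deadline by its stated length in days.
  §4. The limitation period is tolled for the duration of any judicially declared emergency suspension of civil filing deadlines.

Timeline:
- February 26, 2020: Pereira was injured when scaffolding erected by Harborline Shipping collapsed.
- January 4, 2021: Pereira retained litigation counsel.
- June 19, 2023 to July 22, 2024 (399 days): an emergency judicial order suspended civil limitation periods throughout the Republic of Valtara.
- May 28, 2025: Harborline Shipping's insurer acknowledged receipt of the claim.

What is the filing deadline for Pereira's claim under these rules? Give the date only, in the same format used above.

The limitation period began to run on February 26, 2020.
The untolled deadline — 6 years after February 26, 2020 — is February 26, 2026.
The period was tolled for 399 days by the emergency suspension of filing deadlines (June 19, 2023 to July 22, 2024), pushing the deadline to April 1, 2027.
Nothing else in the chronology tolls or restarts the period.

April 1, 2027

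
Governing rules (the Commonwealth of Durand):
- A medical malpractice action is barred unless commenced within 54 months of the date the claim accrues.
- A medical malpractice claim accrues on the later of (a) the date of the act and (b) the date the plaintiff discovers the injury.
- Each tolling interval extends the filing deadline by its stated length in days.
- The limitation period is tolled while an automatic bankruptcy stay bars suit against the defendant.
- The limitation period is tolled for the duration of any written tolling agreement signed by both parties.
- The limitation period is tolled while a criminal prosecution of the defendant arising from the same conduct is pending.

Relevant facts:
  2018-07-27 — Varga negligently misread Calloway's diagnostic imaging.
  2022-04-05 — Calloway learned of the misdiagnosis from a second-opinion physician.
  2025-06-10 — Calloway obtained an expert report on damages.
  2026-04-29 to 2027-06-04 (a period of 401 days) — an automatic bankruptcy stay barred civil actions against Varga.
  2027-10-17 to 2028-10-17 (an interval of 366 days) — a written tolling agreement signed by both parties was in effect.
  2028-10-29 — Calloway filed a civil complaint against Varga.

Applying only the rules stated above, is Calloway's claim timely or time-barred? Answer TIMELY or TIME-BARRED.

The claim accrued on 2022-04-05 — the later of the 2018-07-27 act and the 2022-04-05 discovery.
The untolled deadline — 54 months after 2022-04-05 — is 2026-10-05.
The automatic bankruptcy stay from 2026-04-29 to 2027-06-04 tolled the period for 401 days, extending the deadline to 2027-11-10.
The period was tolled for 366 days by the written tolling agreement (2027-10-17 to 2028-10-17), pushing the deadline to 2028-11-10.
None of the other events listed affects the running of the period under the stated rules.
Filing on 2028-10-29 beat the 2028-11-10 deadline — the action is timely.

TIMELY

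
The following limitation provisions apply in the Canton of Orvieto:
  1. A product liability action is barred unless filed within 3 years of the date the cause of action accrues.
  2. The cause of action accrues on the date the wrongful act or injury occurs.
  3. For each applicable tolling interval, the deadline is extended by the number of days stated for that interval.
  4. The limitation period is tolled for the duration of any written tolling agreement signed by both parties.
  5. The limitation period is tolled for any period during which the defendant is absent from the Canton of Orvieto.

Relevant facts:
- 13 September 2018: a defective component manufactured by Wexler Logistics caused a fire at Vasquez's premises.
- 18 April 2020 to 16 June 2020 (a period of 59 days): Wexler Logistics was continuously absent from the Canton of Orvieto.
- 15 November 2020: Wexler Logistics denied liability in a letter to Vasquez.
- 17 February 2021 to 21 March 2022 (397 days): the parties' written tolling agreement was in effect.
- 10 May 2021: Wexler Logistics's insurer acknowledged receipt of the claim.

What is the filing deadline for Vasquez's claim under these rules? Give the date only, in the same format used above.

The limitation period began to run on 13 September 2018.
Adding the 3 years base period to 13 September 2018 gives a deadline of 13 September 2021, before any tolling.
The defendant's absence from the jurisdiction from 18 April 2020 to 16 June 2020 tolled the period for 59 days, extending the deadline to 11 November 2021.
The period was tolled for 397 days by the written tolling agreement (17 February 2021 to 21 March 2022), pushing the deadline to 13 December 2022.
The other events in the timeline have no effect on the limitation period under the stated rules.

13 December 2022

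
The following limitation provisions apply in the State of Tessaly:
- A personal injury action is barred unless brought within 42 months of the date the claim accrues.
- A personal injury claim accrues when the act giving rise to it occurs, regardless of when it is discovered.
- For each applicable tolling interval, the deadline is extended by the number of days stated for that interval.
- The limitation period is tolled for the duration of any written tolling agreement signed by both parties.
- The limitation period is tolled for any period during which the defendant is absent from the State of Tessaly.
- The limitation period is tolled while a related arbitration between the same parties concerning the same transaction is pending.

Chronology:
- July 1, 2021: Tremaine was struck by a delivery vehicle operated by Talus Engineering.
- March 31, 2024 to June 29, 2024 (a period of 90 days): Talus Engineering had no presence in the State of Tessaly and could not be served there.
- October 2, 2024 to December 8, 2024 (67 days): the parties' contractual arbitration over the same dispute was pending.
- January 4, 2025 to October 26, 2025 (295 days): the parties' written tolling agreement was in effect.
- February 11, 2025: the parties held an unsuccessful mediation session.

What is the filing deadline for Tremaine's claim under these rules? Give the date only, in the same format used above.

The claim accrued on July 1, 2021, the date of the act.
The untolled deadline — 42 months after July 1, 2021 — is January 1, 2025.
The period was tolled for 90 days by the defendant's absence from the jurisdiction (March 31, 2024 to June 29, 2024), pushing the deadline to April 1, 2025.
Because the pending related arbitration ran from October 2, 2024 to December 8, 2024, the deadline is extended by 67 days to June 7, 2025.
The written tolling agreement from January 4, 2025 to October 26, 2025 tolled the period for 295 days, extending the deadline to March 29, 2026.
None of the other events listed affects the running of the period under the stated rules.

March 29, 2026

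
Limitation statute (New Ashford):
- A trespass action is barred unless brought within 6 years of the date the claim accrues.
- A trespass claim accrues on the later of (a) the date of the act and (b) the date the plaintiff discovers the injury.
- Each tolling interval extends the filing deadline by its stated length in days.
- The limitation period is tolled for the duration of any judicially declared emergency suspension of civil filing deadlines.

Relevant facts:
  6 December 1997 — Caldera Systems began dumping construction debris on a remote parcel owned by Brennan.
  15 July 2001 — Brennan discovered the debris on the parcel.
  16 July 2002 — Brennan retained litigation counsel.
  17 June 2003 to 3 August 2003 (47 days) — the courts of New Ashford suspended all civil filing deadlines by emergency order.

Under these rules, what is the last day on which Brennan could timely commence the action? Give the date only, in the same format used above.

Because discovery on 15 July 2001 post-dates the 6 December 1997 act, accrual under the later-of rule falls on 15 July 2001.
6 years from 15 July 2001 is 15 July 2007.
The period was tolled for 47 days by the emergency suspension of filing deadlines (17 June 2003 to 3 August 2003), pushing the deadline to 31 August 2007.
The other events in the timeline have no effect on the limitation period under the stated rules.

31 August 2007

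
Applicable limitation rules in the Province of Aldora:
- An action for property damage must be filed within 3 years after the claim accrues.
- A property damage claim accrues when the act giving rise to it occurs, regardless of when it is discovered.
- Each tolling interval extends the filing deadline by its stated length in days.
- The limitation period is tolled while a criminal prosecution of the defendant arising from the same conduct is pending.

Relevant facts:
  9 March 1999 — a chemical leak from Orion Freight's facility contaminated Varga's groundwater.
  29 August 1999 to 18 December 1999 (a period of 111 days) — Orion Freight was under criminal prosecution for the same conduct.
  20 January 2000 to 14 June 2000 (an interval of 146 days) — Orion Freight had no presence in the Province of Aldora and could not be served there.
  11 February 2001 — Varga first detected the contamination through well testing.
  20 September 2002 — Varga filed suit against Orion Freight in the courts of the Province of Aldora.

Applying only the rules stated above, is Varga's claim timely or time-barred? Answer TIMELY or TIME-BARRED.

TIME-BARRED

The claim accrued on 9 March 1999, when the wrongful act occurred; under the stated occurrence rule the 11 February 2001 discovery does not delay accrual.
3 years from 9 March 1999 is 9 March 2002.
The pending criminal prosecution from 29 August 1999 to 18 December 1999 tolled the period for 111 days, extending the deadline to 28 June 2002.
The defendant's absence from the jurisdiction from 20 January 2000 to 14 June 2000 does not toll the period, because no stated rule makes the defendant's absence a tolling event.
The 20 September 2002 filing falls after the 28 June 2002 deadline; the claim is time-barred.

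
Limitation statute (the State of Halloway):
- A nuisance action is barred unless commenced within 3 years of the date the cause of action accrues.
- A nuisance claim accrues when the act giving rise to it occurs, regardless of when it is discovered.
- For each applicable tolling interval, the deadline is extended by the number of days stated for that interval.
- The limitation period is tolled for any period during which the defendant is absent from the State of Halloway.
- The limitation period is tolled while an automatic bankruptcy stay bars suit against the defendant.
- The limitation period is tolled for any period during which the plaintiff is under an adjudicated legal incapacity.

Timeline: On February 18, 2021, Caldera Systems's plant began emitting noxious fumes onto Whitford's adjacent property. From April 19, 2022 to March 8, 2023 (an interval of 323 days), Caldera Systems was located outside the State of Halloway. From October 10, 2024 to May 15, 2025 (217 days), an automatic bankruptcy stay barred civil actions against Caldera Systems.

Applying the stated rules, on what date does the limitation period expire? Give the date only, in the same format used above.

August 11, 2025

The cause of action accrued on February 18, 2021, the date of the act.
Adding the 3 years base period to February 18, 2021 gives a deadline of February 18, 2024, before any tolling.
The defendant's absence from the jurisdiction from April 19, 2022 to March 8, 2023 tolled the period for 323 days, extending the deadline to January 6, 2025.
Because the automatic bankruptcy stay ran from October 10, 2024 to May 15, 2025, the deadline is extended by 217 days to August 11, 2025.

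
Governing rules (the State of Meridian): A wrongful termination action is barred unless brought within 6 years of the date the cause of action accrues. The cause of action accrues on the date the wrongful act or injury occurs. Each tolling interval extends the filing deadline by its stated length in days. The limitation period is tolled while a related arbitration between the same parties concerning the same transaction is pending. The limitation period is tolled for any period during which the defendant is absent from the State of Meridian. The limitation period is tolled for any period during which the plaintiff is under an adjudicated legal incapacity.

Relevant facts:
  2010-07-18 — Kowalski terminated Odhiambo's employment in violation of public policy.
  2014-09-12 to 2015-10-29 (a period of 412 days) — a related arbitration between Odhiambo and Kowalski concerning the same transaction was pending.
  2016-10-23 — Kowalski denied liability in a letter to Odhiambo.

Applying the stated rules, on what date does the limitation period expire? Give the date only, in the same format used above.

The claim accrued on 2010-07-18, when the wrongful act occurred.
The untolled deadline — 6 years after 2010-07-18 — is 2016-07-18.
The period was tolled for 412 days by the pending related arbitration (2014-09-12 to 2015-10-29), pushing the deadline to 2017-09-03.
Nothing else in the chronology tolls or restarts the period.

2017-09-03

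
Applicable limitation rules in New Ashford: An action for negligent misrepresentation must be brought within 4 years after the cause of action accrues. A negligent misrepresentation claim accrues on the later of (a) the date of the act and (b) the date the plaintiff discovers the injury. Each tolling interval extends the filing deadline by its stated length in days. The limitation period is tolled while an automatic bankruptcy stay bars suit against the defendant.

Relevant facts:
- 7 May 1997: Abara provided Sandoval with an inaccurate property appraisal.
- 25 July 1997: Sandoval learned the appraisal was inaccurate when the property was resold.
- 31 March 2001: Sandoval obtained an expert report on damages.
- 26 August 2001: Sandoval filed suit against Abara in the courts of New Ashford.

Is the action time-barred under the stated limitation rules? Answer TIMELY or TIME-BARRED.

TIME-BARRED

The claim accrued on 25 July 1997 — the later of the 7 May 1997 act and the 25 July 1997 discovery.
4 years from 25 July 1997 is 25 July 2001.
Nothing else in the chronology tolls or restarts the period.
Sandoval filed on 26 August 2001, after the 25 July 2001 deadline, so the action is time-barred.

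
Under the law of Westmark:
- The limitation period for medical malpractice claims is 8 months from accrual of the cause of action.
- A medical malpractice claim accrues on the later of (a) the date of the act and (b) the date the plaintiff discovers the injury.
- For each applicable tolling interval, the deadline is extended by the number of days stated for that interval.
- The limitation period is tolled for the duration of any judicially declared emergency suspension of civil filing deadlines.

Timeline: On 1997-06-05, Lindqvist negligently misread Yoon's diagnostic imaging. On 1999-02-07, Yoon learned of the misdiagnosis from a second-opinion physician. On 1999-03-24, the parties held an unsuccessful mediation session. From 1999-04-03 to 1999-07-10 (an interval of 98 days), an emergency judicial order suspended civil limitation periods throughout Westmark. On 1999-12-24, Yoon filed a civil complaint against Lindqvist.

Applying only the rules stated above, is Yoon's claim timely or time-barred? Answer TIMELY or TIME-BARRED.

Because discovery on 1999-02-07 post-dates the 1997-06-05 act, accrual under the later-of rule falls on 1999-02-07.
Adding the 8 months base period to 1999-02-07 gives a deadline of 1999-10-07, before any tolling.
The emergency suspension of filing deadlines from 1999-04-03 to 1999-07-10 tolled the period for 98 days, extending the deadline to 2000-01-13.
None of the other events listed affects the running of the period under the stated rules.
The 1999-12-24 filing precedes the 2000-01-13 deadline; the claim is timely.

TIMELY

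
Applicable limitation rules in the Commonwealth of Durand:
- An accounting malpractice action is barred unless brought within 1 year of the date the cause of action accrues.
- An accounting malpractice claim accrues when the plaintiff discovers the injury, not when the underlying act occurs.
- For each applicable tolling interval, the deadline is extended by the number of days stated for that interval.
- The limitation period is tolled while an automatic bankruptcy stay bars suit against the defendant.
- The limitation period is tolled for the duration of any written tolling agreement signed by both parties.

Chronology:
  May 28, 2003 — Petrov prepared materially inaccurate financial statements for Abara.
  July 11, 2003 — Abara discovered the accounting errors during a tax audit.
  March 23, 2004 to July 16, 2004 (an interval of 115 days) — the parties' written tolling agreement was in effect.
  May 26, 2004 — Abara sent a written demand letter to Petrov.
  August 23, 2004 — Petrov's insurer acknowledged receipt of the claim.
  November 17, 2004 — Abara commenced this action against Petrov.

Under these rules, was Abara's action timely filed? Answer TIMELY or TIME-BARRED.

Under the discovery rule, the claim accrued on July 11, 2003, when Abara discovered the injury — not on the May 28, 2003 date of the underlying act.
1 year from July 11, 2003 is July 11, 2004.
Because the written tolling agreement ran from March 23, 2004 to July 16, 2004, the deadline is extended by 115 days to November 3, 2004.
Nothing else in the chronology tolls or restarts the period.
Abara filed on November 17, 2004, after the November 3, 2004 deadline, so the action is time-barred.

TIME-BARRED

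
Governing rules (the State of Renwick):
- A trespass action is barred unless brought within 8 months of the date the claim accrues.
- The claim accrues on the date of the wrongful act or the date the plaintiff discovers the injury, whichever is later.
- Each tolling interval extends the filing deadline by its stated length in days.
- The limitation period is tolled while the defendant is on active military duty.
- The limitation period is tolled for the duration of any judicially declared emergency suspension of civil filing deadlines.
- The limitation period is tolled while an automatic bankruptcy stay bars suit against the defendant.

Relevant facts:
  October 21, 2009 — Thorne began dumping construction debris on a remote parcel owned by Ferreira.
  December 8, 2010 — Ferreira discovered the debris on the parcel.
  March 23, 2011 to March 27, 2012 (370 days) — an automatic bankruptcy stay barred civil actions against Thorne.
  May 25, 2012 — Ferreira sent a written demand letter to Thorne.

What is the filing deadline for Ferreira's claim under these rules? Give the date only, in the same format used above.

Because discovery on December 8, 2010 post-dates the October 21, 2009 act, accrual under the later-of rule falls on December 8, 2010.
Adding the 8 months base period to December 8, 2010 gives a deadline of August 8, 2011, before any tolling.
Because the automatic bankruptcy stay ran from March 23, 2011 to March 27, 2012, the deadline is extended by 370 days to August 12, 2012.
Nothing else in the chronology tolls or restarts the period.

August 12, 2012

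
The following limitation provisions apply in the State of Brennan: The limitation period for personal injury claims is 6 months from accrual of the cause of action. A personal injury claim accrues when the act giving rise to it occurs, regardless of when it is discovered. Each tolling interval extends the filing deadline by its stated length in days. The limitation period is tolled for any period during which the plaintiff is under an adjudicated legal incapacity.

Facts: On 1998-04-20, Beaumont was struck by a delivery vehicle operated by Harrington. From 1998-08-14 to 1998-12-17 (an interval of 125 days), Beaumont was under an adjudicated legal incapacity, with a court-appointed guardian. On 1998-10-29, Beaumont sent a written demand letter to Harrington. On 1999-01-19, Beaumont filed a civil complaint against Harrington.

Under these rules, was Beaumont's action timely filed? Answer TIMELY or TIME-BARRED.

TIMELY

The limitation period began to run on 1998-04-20.
The untolled deadline — 6 months after 1998-04-20 — is 1998-10-20.
Because the plaintiff's legal incapacity ran from 1998-08-14 to 1998-12-17, the deadline is extended by 125 days to 1999-02-22.
None of the other events listed affects the running of the period under the stated rules.
Beaumont filed on 1999-01-19, before the 1999-02-22 deadline, so the action is timely.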